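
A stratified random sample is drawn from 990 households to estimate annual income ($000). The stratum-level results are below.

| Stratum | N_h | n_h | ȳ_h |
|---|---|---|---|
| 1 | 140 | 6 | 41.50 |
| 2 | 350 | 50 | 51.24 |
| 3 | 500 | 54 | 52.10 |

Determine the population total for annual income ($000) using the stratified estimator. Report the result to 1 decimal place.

τ̂_st = Σ N_h ȳ_h = 140·41.50 + 350·51.24 + 500·52.10 = 49794.0

τ̂_st ≈ 49794.0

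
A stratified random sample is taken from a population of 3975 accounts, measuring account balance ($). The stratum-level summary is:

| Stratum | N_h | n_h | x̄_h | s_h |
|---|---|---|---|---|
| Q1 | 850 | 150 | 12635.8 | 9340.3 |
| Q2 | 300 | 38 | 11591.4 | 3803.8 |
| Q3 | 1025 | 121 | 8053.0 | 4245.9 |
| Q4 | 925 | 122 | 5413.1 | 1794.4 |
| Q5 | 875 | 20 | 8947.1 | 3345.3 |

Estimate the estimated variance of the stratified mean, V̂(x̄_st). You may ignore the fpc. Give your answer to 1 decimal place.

V̂(x̄_st) = Σ W_h² s_h²/n_h, with W_h = N_h/N and N = 3975:
  stratum Q1: (850/3975)²·9340.3²/150 = 26594.6
  stratum Q2: (300/3975)²·3803.8²/38 = 2168.8
  stratum Q3: (1025/3975)²·4245.9²/121 = 9906.67
  stratum Q4: (925/3975)²·1794.4²/122 = 1429.18
  stratum Q5: (875/3975)²·3345.3²/20 = 27113.3
V̂(x̄_st) = 67212.6

V̂(x̄_st) ≈ 67212.6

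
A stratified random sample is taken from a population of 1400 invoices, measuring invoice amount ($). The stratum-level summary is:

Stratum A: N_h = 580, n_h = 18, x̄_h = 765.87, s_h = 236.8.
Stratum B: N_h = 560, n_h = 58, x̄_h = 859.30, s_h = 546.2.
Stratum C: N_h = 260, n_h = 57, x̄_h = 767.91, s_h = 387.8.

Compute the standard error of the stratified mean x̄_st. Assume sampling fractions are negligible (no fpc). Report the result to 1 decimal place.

V̂(x̄_st) = Σ W_h² s_h²/n_h, with W_h = N_h/N and N = 1400:
  stratum A: (580/1400)²·236.8²/18 = 534.676
  stratum B: (560/1400)²·546.2²/58 = 822.992
  stratum C: (260/1400)²·387.8²/57 = 90.9979
V̂(x̄_st) = 1448.67
SE(x̄_st) = √1448.67 = 38.0613

SE(x̄_st) ≈ 38.1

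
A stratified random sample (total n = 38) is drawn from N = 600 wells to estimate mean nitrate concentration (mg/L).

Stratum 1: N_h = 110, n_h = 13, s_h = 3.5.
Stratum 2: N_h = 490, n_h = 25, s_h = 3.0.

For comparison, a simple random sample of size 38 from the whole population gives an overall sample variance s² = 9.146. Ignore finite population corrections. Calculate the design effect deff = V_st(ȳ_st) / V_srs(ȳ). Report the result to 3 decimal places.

V̂(ȳ_st) = Σ W_h² s_h²/n_h, with W_h = N_h/N and N = 600:
  stratum 1: (110/600)²·3.5²/13 = 0.031672
  stratum 2: (490/600)²·3.0²/25 = 0.2401
V_st = 0.271772
V_srs = s²/n = 9.146/38 = 0.240684
deff = V_st / V_srs = 0.271772/0.240684 = 1.1292

deff ≈ 1.129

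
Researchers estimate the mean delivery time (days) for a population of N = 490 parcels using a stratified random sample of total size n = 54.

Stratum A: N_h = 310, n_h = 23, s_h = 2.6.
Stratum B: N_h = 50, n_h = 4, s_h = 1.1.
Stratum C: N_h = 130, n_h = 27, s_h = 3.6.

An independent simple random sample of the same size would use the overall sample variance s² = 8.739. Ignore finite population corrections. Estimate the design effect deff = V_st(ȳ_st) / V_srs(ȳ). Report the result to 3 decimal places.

deff ≈ 0.955

V̂(ȳ_st) = Σ W_h² s_h²/n_h, with W_h = N_h/N and N = 490:
  stratum A: (310/490)²·2.6²/23 = 0.117639
  stratum B: (50/490)²·1.1²/4 = 0.00314973
  stratum C: (130/490)²·3.6²/27 = 0.0337859
V_st = 0.154574
V_srs = s²/n = 8.739/54 = 0.161833
deff = V_st / V_srs = 0.154574/0.161833 = 0.9551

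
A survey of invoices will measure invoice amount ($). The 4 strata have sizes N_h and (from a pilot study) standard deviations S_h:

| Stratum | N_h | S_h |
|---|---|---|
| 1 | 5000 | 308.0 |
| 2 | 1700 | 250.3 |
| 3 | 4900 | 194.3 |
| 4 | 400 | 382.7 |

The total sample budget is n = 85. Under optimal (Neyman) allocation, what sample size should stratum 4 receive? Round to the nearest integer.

4

Neyman allocation: n_h = n · N_h S_h / Σ N_i S_i, with n = 85.
  stratum 1: N_h·S_h = 5000·308.0 = 1540000.00
  stratum 2: N_h·S_h = 1700·250.3 = 425510.00
  stratum 3: N_h·S_h = 4900·194.3 = 952070.00
  stratum 4: N_h·S_h = 400·382.7 = 153080.00
Σ N_h S_h = 3070660.00
n for stratum 4 = 85·153080.00/3070660.00 = 4.237 → 4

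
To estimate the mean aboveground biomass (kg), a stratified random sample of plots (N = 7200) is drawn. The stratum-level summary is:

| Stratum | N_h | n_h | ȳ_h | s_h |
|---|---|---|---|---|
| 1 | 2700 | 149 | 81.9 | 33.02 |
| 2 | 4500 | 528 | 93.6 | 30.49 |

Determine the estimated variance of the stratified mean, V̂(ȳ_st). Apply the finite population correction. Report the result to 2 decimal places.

V̂(ȳ_st) = Σ W_h² (1 − n_h/N_h) s_h²/n_h, with W_h = N_h/N and N = 7200:
  stratum 1: (2700/7200)²·(1 − 149/2700)·33.02²/149 = 0.972248
  stratum 2: (4500/7200)²·(1 − 528/4500)·30.49²/528 = 0.607068
V̂(ȳ_st) = 1.57932

V̂(ȳ_st) ≈ 1.58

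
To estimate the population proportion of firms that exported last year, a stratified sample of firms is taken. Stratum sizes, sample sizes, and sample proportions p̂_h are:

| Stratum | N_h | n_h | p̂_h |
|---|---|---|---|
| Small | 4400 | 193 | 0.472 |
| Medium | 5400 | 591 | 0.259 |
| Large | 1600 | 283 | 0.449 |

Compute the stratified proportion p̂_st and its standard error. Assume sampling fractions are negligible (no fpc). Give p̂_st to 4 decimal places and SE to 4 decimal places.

N = 11400; stratum weights W_h = N_h/N.
p̂_st = Σ W_h p̂_h = (4400·0.472 + 5400·0.259 + 1600·0.449)/11400 = 0.36788
V̂(p̂_st) = Σ W_h² p̂_h(1−p̂_h)/(n_h−1):
  stratum Small: (4400/11400)²·0.472·0.528/192 = 0.000193362
  stratum Medium: (5400/11400)²·0.259·0.741/590 = 7.29867e-05
  stratum Large: (1600/11400)²·0.449·0.551/282 = 1.72814e-05
V̂(p̂_st) = 0.00028363; SE = √V̂ = 0.0168413

p̂_st ≈ 0.3679, SE ≈ 0.0168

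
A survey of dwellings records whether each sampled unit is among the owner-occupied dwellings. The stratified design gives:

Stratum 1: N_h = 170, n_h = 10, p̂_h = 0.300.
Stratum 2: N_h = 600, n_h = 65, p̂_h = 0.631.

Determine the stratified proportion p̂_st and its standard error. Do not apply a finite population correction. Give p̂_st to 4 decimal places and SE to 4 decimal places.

p̂_st ≈ 0.5579, SE ≈ 0.0578

N = 770; stratum weights W_h = N_h/N.
p̂_st = Σ W_h p̂_h = (170·0.300 + 600·0.631)/770 = 0.55792
V̂(p̂_st) = Σ W_h² p̂_h(1−p̂_h)/(n_h−1):
  stratum 1: (170/770)²·0.300·0.700/9 = 0.00113735
  stratum 2: (600/770)²·0.631·0.369/64 = 0.00220901
V̂(p̂_st) = 0.00334635; SE = √V̂ = 0.0578477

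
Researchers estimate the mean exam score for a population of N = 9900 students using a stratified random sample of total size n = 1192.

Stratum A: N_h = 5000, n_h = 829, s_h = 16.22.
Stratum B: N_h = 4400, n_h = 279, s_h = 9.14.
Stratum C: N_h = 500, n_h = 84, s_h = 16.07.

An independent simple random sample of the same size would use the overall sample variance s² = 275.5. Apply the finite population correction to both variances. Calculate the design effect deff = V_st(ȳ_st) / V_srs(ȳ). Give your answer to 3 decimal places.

deff ≈ 0.637

V̂(ȳ_st) = Σ W_h² (1 − n_h/N_h) s_h²/n_h, with W_h = N_h/N and N = 9900:
  stratum A: (5000/9900)²·(1 − 829/5000)·16.22²/829 = 0.0675285
  stratum B: (4400/9900)²·(1 − 279/4400)·9.14²/279 = 0.0553953
  stratum C: (500/9900)²·(1 − 84/500)·16.07²/84 = 0.00652447
V_st = 0.129448
V_srs = (1 − 1192/9900)·275.5/1192 = 0.203296
deff = V_st / V_srs = 0.129448/0.203296 = 0.6367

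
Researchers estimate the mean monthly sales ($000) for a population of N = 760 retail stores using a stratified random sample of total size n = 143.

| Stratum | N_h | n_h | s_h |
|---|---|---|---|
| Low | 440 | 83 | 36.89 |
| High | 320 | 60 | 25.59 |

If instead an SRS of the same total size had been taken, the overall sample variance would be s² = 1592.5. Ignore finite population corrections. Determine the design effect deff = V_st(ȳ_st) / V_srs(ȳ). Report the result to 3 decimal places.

V̂(ȳ_st) = Σ W_h² s_h²/n_h, with W_h = N_h/N and N = 760:
  stratum Low: (440/760)²·36.89²/83 = 5.49563
  stratum High: (320/760)²·25.59²/60 = 1.93492
V_st = 7.43054
V_srs = s²/n = 1592.5/143 = 11.1364
deff = V_st / V_srs = 7.43054/11.1364 = 0.6672

deff ≈ 0.667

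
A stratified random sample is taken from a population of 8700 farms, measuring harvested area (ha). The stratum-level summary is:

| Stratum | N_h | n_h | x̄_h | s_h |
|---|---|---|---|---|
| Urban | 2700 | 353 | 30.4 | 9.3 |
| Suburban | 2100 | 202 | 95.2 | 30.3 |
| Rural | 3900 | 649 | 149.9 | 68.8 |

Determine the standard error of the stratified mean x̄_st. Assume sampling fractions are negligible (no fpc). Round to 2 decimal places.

SE(x̄_st) ≈ 1.32

V̂(x̄_st) = Σ W_h² s_h²/n_h, with W_h = N_h/N and N = 8700:
  stratum Urban: (2700/8700)²·9.3²/353 = 0.0235983
  stratum Suburban: (2100/8700)²·30.3²/202 = 0.26481
  stratum Rural: (3900/8700)²·68.8²/649 = 1.46563
V̂(x̄_st) = 1.75403
SE(x̄_st) = √1.75403 = 1.3244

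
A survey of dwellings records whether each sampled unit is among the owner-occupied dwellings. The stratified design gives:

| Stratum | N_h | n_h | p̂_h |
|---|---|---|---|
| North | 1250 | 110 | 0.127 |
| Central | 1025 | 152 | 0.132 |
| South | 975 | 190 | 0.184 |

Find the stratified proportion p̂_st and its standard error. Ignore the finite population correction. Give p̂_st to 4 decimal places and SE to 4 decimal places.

p̂_st ≈ 0.1457, SE ≈ 0.0172

N = 3250; stratum weights W_h = N_h/N.
p̂_st = Σ W_h p̂_h = (1250·0.127 + 1025·0.132 + 975·0.184)/3250 = 0.14568
V̂(p̂_st) = Σ W_h² p̂_h(1−p̂_h)/(n_h−1):
  stratum North: (1250/3250)²·0.127·0.873/109 = 0.000150468
  stratum Central: (1025/3250)²·0.132·0.868/151 = 7.54741e-05
  stratum South: (975/3250)²·0.184·0.816/189 = 7.14971e-05
V̂(p̂_st) = 0.000297439; SE = √V̂ = 0.0172464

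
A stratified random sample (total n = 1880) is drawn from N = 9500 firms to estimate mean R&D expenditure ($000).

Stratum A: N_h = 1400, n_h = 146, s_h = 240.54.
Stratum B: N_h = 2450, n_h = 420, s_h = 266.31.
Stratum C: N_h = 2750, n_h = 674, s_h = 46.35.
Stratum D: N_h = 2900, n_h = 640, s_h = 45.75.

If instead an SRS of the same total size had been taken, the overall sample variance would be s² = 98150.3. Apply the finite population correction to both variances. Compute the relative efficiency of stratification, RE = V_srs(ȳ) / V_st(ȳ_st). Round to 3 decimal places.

RE ≈ 2.399

V̂(ȳ_st) = Σ W_h² (1 − n_h/N_h) s_h²/n_h, with W_h = N_h/N and N = 9500:
  stratum A: (1400/9500)²·(1 − 146/1400)·240.54²/146 = 7.70904
  stratum B: (2450/9500)²·(1 − 420/2450)·266.31²/420 = 9.30552
  stratum C: (2750/9500)²·(1 − 674/2750)·46.35²/674 = 0.201629
  stratum D: (2900/9500)²·(1 − 640/2900)·45.75²/640 = 0.237499
V_st = 17.4537
V_srs = (1 − 1880/9500)·98150.3/1880 = 41.876
Relative efficiency = V_srs / V_st = 41.876/17.4537 = 2.3993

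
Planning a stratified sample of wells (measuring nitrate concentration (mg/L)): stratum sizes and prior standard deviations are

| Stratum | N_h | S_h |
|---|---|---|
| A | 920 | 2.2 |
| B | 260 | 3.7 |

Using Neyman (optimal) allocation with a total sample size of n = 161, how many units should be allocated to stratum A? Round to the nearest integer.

Neyman allocation: n_h = n · N_h S_h / Σ N_i S_i, with n = 161.
  stratum A: N_h·S_h = 920·2.2 = 2024.00
  stratum B: N_h·S_h = 260·3.7 = 962.00
Σ N_h S_h = 2986.00
n for stratum A = 161·2024.00/2986.00 = 109.131 → 109

109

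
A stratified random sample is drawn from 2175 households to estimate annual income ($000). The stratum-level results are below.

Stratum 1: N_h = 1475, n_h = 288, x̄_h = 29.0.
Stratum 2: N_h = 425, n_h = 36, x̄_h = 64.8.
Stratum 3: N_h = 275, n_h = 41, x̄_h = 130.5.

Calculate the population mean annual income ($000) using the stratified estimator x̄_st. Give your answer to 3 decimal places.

x̄_st ≈ 48.829

N = Σ N_h = 2175. Stratum weights W_h = N_h/N.
x̄_st = (1475·29.0 + 425·64.8 + 275·130.5) / 2175 = 48.82874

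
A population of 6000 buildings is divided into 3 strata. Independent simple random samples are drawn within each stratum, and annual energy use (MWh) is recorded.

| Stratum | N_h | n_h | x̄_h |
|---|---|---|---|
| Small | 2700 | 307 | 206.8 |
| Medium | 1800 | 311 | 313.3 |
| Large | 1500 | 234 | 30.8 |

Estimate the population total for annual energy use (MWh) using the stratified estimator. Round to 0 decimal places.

τ̂_st = Σ N_h x̄_h = 2700·206.8 + 1800·313.3 + 1500·30.8 = 1168500

τ̂_st ≈ 1168500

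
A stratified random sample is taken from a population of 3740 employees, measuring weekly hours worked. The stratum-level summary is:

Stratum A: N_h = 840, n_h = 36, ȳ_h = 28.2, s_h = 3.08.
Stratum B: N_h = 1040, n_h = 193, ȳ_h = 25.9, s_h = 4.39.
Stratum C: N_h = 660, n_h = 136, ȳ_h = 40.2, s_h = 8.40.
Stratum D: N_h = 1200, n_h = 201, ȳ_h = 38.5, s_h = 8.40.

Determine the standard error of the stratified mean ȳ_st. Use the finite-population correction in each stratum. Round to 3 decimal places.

SE(ȳ_st) ≈ 0.249

V̂(ȳ_st) = Σ W_h² (1 − n_h/N_h) s_h²/n_h, with W_h = N_h/N and N = 3740:
  stratum A: (840/3740)²·(1 − 36/840)·3.08²/36 = 0.012723
  stratum B: (1040/3740)²·(1 − 193/1040)·4.39²/193 = 0.00628847
  stratum C: (660/3740)²·(1 − 136/660)·8.40²/136 = 0.0128278
  stratum D: (1200/3740)²·(1 − 201/1200)·8.40²/201 = 0.0300861
V̂(ȳ_st) = 0.0619254
SE(ȳ_st) = √0.0619254 = 0.248848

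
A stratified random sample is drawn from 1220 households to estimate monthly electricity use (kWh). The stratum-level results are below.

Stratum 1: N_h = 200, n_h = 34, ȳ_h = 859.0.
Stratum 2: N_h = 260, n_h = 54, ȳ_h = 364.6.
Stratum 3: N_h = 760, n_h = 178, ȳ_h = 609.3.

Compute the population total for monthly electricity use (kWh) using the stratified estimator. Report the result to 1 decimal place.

τ̂_st = Σ N_h ȳ_h = 200·859.0 + 260·364.6 + 760·609.3 = 729664.0

τ̂_st ≈ 729664.0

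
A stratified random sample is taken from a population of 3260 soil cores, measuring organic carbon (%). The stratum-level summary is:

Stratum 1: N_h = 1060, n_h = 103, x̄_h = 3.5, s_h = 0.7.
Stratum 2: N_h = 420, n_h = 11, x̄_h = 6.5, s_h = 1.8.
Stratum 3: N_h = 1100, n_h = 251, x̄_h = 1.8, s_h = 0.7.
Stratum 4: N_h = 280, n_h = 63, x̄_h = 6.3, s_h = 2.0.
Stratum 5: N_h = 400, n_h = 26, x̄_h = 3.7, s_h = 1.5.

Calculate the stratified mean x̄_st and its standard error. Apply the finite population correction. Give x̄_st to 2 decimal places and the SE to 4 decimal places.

x̄_st ≈ 3.58, SE ≈ 0.0835

x̄_st = Σ W_h x̄_h = (1060·3.5 + 420·6.5 + 1100·1.8 + 280·6.3 + 400·3.7)/3260 = 3.57791
V̂(x̄_st) = Σ W_h² (1 − n_h/N_h) s_h²/n_h, with W_h = N_h/N and N = 3260:
  stratum 1: (1060/3260)²·(1 − 103/1060)·0.7²/103 = 0.000454089
  stratum 2: (420/3260)²·(1 − 11/420)·1.8²/11 = 0.00476091
  stratum 3: (1100/3260)²·(1 − 251/1100)·0.7²/251 = 0.000171549
  stratum 4: (280/3260)²·(1 − 63/280)·2.0²/63 = 0.000362996
  stratum 5: (400/3260)²·(1 − 26/400)·1.5²/26 = 0.00121816
V̂(x̄_st) = 0.00696771
SE(x̄_st) = √0.00696771 = 0.0834728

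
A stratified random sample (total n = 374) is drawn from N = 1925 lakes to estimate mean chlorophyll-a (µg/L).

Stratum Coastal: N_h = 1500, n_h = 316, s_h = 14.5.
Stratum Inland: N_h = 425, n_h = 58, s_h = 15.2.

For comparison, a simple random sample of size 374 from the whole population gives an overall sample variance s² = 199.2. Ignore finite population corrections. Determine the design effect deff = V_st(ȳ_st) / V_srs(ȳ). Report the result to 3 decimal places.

V̂(ȳ_st) = Σ W_h² s_h²/n_h, with W_h = N_h/N and N = 1925:
  stratum Coastal: (1500/1925)²·14.5²/316 = 0.403989
  stratum Inland: (425/1925)²·15.2²/58 = 0.194167
V_st = 0.598156
V_srs = s²/n = 199.2/374 = 0.53262
deff = V_st / V_srs = 0.598156/0.53262 = 1.1230

deff ≈ 1.123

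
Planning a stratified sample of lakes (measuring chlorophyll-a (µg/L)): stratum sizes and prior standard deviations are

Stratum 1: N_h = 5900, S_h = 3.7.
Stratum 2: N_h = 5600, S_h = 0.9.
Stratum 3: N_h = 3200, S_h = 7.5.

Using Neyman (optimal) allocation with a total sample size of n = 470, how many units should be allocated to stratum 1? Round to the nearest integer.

Neyman allocation: n_h = n · N_h S_h / Σ N_i S_i, with n = 470.
  stratum 1: N_h·S_h = 5900·3.7 = 21830.00
  stratum 2: N_h·S_h = 5600·0.9 = 5040.00
  stratum 3: N_h·S_h = 3200·7.5 = 24000.00
Σ N_h S_h = 50870.00
n for stratum 1 = 470·21830.00/50870.00 = 201.693 → 202

202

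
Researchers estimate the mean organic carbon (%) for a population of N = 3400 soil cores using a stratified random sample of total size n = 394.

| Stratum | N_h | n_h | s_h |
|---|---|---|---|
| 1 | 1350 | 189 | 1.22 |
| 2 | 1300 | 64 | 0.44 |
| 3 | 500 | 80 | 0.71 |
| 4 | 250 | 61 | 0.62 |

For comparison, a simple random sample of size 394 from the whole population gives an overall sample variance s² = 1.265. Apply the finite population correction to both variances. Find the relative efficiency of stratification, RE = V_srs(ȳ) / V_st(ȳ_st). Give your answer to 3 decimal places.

RE ≈ 1.743

V̂(ȳ_st) = Σ W_h² (1 − n_h/N_h) s_h²/n_h, with W_h = N_h/N and N = 3400:
  stratum 1: (1350/3400)²·(1 − 189/1350)·1.22²/189 = 0.00106774
  stratum 2: (1300/3400)²·(1 − 64/1300)·0.44²/64 = 0.000420465
  stratum 3: (500/3400)²·(1 − 80/500)·0.71²/80 = 0.000114469
  stratum 4: (250/3400)²·(1 − 61/250)·0.62²/61 = 2.57571e-05
V_st = 0.00162843
V_srs = (1 − 394/3400)·1.265/394 = 0.0028386
Relative efficiency = V_srs / V_st = 0.0028386/0.00162843 = 1.7431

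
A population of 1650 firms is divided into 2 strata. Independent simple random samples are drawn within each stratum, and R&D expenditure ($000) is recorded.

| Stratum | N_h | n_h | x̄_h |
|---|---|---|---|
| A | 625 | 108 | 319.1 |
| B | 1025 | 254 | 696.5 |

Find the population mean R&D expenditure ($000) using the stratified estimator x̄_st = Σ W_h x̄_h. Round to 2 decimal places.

x̄_st ≈ 553.55

N = Σ N_h = 1650. Stratum weights W_h = N_h/N.
x̄_st = (625·319.1 + 1025·696.5) / 1650 = 553.5455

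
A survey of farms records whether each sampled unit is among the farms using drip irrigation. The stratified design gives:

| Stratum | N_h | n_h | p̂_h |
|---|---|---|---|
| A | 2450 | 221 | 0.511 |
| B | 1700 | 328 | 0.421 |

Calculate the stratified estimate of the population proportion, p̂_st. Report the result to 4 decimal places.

p̂_st ≈ 0.4741

N = 4150; stratum weights W_h = N_h/N.
p̂_st = Σ W_h p̂_h = (2450·0.511 + 1700·0.421)/4150 = 0.47413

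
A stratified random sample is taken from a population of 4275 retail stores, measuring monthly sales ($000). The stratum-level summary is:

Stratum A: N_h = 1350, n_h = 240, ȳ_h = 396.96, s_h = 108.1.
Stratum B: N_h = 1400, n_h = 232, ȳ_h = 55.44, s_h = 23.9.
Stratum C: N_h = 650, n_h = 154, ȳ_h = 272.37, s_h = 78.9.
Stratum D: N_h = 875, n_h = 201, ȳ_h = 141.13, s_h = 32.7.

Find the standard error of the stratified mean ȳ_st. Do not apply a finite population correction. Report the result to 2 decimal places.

V̂(ȳ_st) = Σ W_h² s_h²/n_h, with W_h = N_h/N and N = 4275:
  stratum A: (1350/4275)²·108.1²/240 = 4.85552
  stratum B: (1400/4275)²·23.9²/232 = 0.264053
  stratum C: (650/4275)²·78.9²/154 = 0.934518
  stratum D: (875/4275)²·32.7²/201 = 0.222866
V̂(ȳ_st) = 6.27695
SE(ȳ_st) = √6.27695 = 2.50538

SE(ȳ_st) ≈ 2.51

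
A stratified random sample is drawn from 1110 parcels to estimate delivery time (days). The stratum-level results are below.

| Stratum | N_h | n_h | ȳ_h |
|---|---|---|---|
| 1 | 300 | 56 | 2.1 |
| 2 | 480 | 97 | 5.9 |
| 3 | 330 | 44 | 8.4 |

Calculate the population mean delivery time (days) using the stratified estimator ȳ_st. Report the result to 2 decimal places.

N = Σ N_h = 1110. Stratum weights W_h = N_h/N.
ȳ_st = (300·2.1 + 480·5.9 + 330·8.4) / 1110 = 5.6162

ȳ_st ≈ 5.62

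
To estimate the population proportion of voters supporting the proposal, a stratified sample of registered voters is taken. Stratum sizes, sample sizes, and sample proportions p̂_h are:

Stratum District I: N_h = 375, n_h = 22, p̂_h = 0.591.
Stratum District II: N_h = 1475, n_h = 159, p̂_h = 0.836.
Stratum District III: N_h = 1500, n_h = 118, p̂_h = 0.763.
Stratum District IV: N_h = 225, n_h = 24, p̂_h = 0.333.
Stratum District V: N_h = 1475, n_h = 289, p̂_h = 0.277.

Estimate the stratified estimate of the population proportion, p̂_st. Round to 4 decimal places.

p̂_st ≈ 0.6104

N = 5050; stratum weights W_h = N_h/N.
p̂_st = Σ W_h p̂_h = (375·0.591 + 1475·0.836 + 1500·0.763 + 225·0.333 + 1475·0.277)/5050 = 0.61044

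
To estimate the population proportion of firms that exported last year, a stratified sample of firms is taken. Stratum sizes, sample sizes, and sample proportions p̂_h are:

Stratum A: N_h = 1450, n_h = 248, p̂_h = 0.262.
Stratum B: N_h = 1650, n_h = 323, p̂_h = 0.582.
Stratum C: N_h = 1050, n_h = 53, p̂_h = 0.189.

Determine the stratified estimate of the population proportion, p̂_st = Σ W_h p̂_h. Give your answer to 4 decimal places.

N = 4150; stratum weights W_h = N_h/N.
p̂_st = Σ W_h p̂_h = (1450·0.262 + 1650·0.582 + 1050·0.189)/4150 = 0.37076

p̂_st ≈ 0.3708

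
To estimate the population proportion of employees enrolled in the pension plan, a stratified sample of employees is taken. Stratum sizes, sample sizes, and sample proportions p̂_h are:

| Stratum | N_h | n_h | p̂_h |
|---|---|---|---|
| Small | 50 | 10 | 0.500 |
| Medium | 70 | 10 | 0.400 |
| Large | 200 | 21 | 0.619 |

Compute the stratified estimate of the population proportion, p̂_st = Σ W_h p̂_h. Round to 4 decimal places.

p̂_st ≈ 0.5525

N = 320; stratum weights W_h = N_h/N.
p̂_st = Σ W_h p̂_h = (50·0.500 + 70·0.400 + 200·0.619)/320 = 0.55250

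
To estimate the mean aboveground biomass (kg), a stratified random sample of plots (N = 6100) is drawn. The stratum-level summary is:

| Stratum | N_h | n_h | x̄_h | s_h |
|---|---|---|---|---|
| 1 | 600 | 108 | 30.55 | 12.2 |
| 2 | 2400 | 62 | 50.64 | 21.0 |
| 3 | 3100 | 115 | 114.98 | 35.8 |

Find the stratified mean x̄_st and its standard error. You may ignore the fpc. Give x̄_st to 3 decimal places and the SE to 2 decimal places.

x̄_st = Σ W_h x̄_h = (600·30.55 + 2400·50.64 + 3100·114.98)/6100 = 81.36131
V̂(x̄_st) = Σ W_h² s_h²/n_h, with W_h = N_h/N and N = 6100:
  stratum 1: (600/6100)²·12.2²/108 = 0.0133333
  stratum 2: (2400/6100)²·21.0²/62 = 1.10106
  stratum 3: (3100/6100)²·35.8²/115 = 2.87827
V̂(x̄_st) = 3.99266
SE(x̄_st) = √3.99266 = 1.99816

x̄_st ≈ 81.361, SE ≈ 2.00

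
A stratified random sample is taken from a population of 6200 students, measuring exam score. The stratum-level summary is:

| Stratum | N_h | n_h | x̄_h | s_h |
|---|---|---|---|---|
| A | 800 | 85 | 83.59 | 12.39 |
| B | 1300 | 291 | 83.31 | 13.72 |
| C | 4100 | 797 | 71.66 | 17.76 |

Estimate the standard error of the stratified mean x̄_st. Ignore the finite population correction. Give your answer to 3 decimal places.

SE(x̄_st) ≈ 0.481

V̂(x̄_st) = Σ W_h² s_h²/n_h, with W_h = N_h/N and N = 6200:
  stratum A: (800/6200)²·12.39²/85 = 0.0300691
  stratum B: (1300/6200)²·13.72²/291 = 0.0284393
  stratum C: (4100/6200)²·17.76²/797 = 0.173066
V̂(x̄_st) = 0.231574
SE(x̄_st) = √0.231574 = 0.481222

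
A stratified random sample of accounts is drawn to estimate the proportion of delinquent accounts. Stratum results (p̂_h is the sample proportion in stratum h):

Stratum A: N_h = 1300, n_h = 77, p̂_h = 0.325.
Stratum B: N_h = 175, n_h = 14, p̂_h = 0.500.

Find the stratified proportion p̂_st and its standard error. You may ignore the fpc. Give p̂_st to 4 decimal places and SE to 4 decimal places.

p̂_st ≈ 0.3458, SE ≈ 0.0501

N = 1475; stratum weights W_h = N_h/N.
p̂_st = Σ W_h p̂_h = (1300·0.325 + 175·0.500)/1475 = 0.34576
V̂(p̂_st) = Σ W_h² p̂_h(1−p̂_h)/(n_h−1):
  stratum A: (1300/1475)²·0.325·0.675/76 = 0.00224221
  stratum B: (175/1475)²·0.500·0.500/13 = 0.0002707
V̂(p̂_st) = 0.00251291; SE = √V̂ = 0.0501289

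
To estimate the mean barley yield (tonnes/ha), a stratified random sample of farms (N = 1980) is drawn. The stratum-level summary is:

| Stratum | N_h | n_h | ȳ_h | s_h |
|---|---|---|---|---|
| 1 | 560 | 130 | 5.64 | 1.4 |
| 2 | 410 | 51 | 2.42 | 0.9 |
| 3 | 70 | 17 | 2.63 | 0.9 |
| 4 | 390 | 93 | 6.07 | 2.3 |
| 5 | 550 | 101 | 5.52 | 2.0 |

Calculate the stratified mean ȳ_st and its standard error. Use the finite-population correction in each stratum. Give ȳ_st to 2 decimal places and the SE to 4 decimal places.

ȳ_st ≈ 4.92, SE ≈ 0.0758

ȳ_st = Σ W_h ȳ_h = (560·5.64 + 410·2.42 + 70·2.63 + 390·6.07 + 550·5.52)/1980 = 4.91818
V̂(ȳ_st) = Σ W_h² (1 − n_h/N_h) s_h²/n_h, with W_h = N_h/N and N = 1980:
  stratum 1: (560/1980)²·(1 − 130/560)·1.4²/130 = 0.000926059
  stratum 2: (410/1980)²·(1 − 51/410)·0.9²/51 = 0.000596297
  stratum 3: (70/1980)²·(1 − 17/70)·0.9²/17 = 4.50899e-05
  stratum 4: (390/1980)²·(1 − 93/390)·2.3²/93 = 0.0016806
  stratum 5: (550/1980)²·(1 − 101/550)·2.0²/101 = 0.00249469
V̂(ȳ_st) = 0.00574274
SE(ȳ_st) = √0.00574274 = 0.0757808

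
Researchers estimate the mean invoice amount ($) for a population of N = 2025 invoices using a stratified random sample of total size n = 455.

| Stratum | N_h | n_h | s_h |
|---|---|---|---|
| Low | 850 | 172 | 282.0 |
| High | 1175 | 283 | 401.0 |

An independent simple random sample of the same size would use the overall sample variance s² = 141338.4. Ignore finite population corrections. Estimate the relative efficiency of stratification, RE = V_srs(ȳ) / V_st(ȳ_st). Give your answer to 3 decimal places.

V̂(ȳ_st) = Σ W_h² s_h²/n_h, with W_h = N_h/N and N = 2025:
  stratum Low: (850/2025)²·282.0²/172 = 81.4625
  stratum High: (1175/2025)²·401.0²/283 = 191.306
V_st = 272.768
V_srs = s²/n = 141338.4/455 = 310.634
Relative efficiency = V_srs / V_st = 310.634/272.768 = 1.1388

RE ≈ 1.139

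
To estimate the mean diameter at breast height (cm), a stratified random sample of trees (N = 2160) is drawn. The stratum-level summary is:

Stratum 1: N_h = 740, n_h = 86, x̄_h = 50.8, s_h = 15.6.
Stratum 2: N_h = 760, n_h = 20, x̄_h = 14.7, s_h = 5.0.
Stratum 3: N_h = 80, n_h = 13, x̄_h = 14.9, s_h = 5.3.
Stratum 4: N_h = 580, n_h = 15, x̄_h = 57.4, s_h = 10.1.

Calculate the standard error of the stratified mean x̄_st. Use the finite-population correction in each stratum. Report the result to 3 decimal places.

V̂(x̄_st) = Σ W_h² (1 − n_h/N_h) s_h²/n_h, with W_h = N_h/N and N = 2160:
  stratum 1: (740/2160)²·(1 − 86/740)·15.6²/86 = 0.29353
  stratum 2: (760/2160)²·(1 − 20/760)·5.0²/20 = 0.150677
  stratum 3: (80/2160)²·(1 − 13/80)·5.3²/13 = 0.00248237
  stratum 4: (580/2160)²·(1 − 15/580)·10.1²/15 = 0.477662
V̂(x̄_st) = 0.924352
SE(x̄_st) = √0.924352 = 0.961432

SE(x̄_st) ≈ 0.961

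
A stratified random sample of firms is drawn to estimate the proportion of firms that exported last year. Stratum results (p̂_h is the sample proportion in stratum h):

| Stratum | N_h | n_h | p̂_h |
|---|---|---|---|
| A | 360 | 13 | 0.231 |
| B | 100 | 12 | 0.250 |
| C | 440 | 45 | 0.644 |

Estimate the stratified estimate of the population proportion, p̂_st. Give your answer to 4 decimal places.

N = 900; stratum weights W_h = N_h/N.
p̂_st = Σ W_h p̂_h = (360·0.231 + 100·0.250 + 440·0.644)/900 = 0.43502

p̂_st ≈ 0.4350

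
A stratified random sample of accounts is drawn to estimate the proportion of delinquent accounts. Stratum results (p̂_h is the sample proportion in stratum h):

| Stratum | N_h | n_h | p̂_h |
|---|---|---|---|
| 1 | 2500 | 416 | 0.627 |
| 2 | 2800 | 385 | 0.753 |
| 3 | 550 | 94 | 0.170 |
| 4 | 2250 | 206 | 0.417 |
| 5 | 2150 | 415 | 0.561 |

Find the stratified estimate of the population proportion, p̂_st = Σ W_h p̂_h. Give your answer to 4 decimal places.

p̂_st ≈ 0.5770

N = 10250; stratum weights W_h = N_h/N.
p̂_st = Σ W_h p̂_h = (2500·0.627 + 2800·0.753 + 550·0.170 + 2250·0.417 + 2150·0.561)/10250 = 0.57696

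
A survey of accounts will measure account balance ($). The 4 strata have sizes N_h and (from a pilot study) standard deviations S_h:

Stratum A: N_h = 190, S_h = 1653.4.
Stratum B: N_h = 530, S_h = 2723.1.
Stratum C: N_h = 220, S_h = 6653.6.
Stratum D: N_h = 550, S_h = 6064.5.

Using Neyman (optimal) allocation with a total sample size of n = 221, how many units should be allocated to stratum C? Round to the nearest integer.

49

Neyman allocation: n_h = n · N_h S_h / Σ N_i S_i, with n = 221.
  stratum A: N_h·S_h = 190·1653.4 = 314146.00
  stratum B: N_h·S_h = 530·2723.1 = 1443243.00
  stratum C: N_h·S_h = 220·6653.6 = 1463792.00
  stratum D: N_h·S_h = 550·6064.5 = 3335475.00
Σ N_h S_h = 6556656.00
n for stratum C = 221·1463792.00/6556656.00 = 49.339 → 49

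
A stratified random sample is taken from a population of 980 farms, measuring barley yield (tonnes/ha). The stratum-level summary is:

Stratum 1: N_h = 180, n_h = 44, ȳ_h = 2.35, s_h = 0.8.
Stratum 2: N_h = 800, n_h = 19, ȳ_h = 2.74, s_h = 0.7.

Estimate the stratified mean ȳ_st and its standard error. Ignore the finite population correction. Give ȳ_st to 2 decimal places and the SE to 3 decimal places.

ȳ_st = Σ W_h ȳ_h = (180·2.35 + 800·2.74)/980 = 2.66837
V̂(ȳ_st) = Σ W_h² s_h²/n_h, with W_h = N_h/N and N = 980:
  stratum 1: (180/980)²·0.8²/44 = 0.000490705
  stratum 2: (800/980)²·0.7²/19 = 0.0171858
V̂(ȳ_st) = 0.0176765
SE(ȳ_st) = √0.0176765 = 0.132953

ȳ_st ≈ 2.67, SE ≈ 0.133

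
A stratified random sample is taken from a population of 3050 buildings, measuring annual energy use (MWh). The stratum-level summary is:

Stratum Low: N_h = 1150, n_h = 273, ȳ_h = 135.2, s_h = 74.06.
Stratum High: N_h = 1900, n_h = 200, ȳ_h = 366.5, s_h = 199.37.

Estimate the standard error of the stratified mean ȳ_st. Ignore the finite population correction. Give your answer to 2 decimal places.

SE(ȳ_st) ≈ 8.94

V̂(ȳ_st) = Σ W_h² s_h²/n_h, with W_h = N_h/N and N = 3050:
  stratum Low: (1150/3050)²·74.06²/273 = 2.85628
  stratum High: (1900/3050)²·199.37²/200 = 77.1253
V̂(ȳ_st) = 79.9816
SE(ȳ_st) = √79.9816 = 8.94324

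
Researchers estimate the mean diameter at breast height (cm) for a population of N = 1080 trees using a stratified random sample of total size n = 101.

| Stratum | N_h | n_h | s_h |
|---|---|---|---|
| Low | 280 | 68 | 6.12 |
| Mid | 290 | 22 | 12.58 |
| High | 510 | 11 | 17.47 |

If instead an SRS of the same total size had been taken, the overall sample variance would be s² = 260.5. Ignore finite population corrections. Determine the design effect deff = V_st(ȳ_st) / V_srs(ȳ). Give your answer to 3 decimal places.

deff ≈ 2.614

V̂(ȳ_st) = Σ W_h² s_h²/n_h, with W_h = N_h/N and N = 1080:
  stratum Low: (280/1080)²·6.12²/68 = 0.0370222
  stratum Mid: (290/1080)²·12.58²/22 = 0.518665
  stratum High: (510/1080)²·17.47²/11 = 6.18708
V_st = 6.74277
V_srs = s²/n = 260.5/101 = 2.57921
deff = V_st / V_srs = 6.74277/2.57921 = 2.6143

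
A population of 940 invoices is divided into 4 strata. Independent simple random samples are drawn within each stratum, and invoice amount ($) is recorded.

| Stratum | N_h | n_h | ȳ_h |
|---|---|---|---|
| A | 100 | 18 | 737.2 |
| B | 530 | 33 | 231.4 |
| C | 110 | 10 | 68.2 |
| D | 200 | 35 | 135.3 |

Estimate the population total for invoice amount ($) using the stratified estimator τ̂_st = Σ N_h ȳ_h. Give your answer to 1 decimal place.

τ̂_st ≈ 230924.0

τ̂_st = Σ N_h ȳ_h = 100·737.2 + 530·231.4 + 110·68.2 + 200·135.3 = 230924.0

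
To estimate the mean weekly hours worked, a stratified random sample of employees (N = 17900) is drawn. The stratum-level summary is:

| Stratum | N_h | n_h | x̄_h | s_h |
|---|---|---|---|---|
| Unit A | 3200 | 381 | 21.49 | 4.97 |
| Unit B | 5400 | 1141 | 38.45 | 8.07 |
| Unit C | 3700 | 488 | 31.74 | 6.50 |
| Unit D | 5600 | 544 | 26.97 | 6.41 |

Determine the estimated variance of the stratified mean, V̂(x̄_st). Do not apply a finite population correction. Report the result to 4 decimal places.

V̂(x̄_st) = Σ W_h² s_h²/n_h, with W_h = N_h/N and N = 17900:
  stratum Unit A: (3200/17900)²·4.97²/381 = 0.00207196
  stratum Unit B: (5400/17900)²·8.07²/1141 = 0.00519449
  stratum Unit C: (3700/17900)²·6.50²/488 = 0.00369917
  stratum Unit D: (5600/17900)²·6.41²/544 = 0.00739243
V̂(x̄_st) = 0.018358

V̂(x̄_st) ≈ 0.0184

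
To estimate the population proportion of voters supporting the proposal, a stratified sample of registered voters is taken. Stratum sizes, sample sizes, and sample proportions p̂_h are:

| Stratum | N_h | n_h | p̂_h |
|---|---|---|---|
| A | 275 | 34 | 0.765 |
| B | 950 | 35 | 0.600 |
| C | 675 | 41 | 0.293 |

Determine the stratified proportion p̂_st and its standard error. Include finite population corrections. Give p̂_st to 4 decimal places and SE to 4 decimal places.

N = 1900; stratum weights W_h = N_h/N.
p̂_st = Σ W_h p̂_h = (275·0.765 + 950·0.600 + 675·0.293)/1900 = 0.51482
V̂(p̂_st) = Σ W_h² (1 − n_h/N_h) p̂_h(1−p̂_h)/(n_h−1):
  stratum A: (275/1900)²·(1 − 34/275)·0.765·0.235/33 = 0.000100013
  stratum B: (950/1900)²·(1 − 35/950)·0.600·0.400/34 = 0.00169969
  stratum C: (675/1900)²·(1 − 41/675)·0.293·0.707/40 = 0.000613922
V̂(p̂_st) = 0.00241363; SE = √V̂ = 0.0491287

p̂_st ≈ 0.5148, SE ≈ 0.0491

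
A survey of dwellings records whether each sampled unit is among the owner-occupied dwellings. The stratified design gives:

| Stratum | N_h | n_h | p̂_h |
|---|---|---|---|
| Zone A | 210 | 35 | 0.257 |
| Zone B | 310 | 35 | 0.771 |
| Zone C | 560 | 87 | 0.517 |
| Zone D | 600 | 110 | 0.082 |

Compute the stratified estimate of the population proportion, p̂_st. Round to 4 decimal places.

p̂_st ≈ 0.3760

N = 1680; stratum weights W_h = N_h/N.
p̂_st = Σ W_h p̂_h = (210·0.257 + 310·0.771 + 560·0.517 + 600·0.082)/1680 = 0.37601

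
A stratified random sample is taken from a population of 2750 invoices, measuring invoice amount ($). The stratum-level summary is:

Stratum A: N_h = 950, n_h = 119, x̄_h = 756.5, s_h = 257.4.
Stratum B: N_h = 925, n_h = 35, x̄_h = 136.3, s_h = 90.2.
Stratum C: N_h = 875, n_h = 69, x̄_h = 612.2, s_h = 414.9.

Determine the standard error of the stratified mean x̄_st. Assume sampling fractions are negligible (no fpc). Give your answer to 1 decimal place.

SE(x̄_st) ≈ 18.6

V̂(x̄_st) = Σ W_h² s_h²/n_h, with W_h = N_h/N and N = 2750:
  stratum A: (950/2750)²·257.4²/119 = 66.4434
  stratum B: (925/2750)²·90.2²/35 = 26.3004
  stratum C: (875/2750)²·414.9²/69 = 252.574
V̂(x̄_st) = 345.318
SE(x̄_st) = √345.318 = 18.5827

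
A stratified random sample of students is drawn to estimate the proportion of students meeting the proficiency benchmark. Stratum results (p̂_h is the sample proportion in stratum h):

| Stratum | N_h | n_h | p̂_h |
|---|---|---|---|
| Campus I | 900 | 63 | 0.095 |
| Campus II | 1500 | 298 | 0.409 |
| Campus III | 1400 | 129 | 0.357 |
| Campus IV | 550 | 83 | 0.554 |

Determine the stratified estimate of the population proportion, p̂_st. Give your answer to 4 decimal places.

N = 4350; stratum weights W_h = N_h/N.
p̂_st = Σ W_h p̂_h = (900·0.095 + 1500·0.409 + 1400·0.357 + 550·0.554)/4350 = 0.34563

p̂_st ≈ 0.3456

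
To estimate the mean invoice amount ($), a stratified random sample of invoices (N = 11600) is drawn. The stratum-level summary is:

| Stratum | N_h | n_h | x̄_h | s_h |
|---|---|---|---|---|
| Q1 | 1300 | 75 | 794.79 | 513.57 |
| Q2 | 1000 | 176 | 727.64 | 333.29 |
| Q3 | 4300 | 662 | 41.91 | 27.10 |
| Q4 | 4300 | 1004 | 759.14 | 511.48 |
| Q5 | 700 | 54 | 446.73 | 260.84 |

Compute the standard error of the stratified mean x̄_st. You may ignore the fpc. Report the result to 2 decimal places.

SE(x̄_st) ≈ 9.46

V̂(x̄_st) = Σ W_h² s_h²/n_h, with W_h = N_h/N and N = 11600:
  stratum Q1: (1300/11600)²·513.57²/75 = 44.1681
  stratum Q2: (1000/11600)²·333.29²/176 = 4.69047
  stratum Q3: (4300/11600)²·27.10²/662 = 0.152441
  stratum Q4: (4300/11600)²·511.48²/1004 = 35.8051
  stratum Q5: (700/11600)²·260.84²/54 = 4.58812
V̂(x̄_st) = 89.4042
SE(x̄_st) = √89.4042 = 9.45538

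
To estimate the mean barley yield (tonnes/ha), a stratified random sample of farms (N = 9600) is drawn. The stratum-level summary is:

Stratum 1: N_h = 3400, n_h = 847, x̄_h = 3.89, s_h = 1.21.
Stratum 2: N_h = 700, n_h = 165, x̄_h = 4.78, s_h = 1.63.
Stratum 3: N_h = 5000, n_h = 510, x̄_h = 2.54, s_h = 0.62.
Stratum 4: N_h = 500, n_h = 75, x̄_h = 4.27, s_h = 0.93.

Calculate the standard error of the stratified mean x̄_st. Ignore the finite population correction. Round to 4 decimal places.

V̂(x̄_st) = Σ W_h² s_h²/n_h, with W_h = N_h/N and N = 9600:
  stratum 1: (3400/9600)²·1.21²/847 = 0.000216822
  stratum 2: (700/9600)²·1.63²/165 = 8.5614e-05
  stratum 3: (5000/9600)²·0.62²/510 = 0.000204461
  stratum 4: (500/9600)²·0.93²/75 = 3.12826e-05
V̂(x̄_st) = 0.000538179
SE(x̄_st) = √0.000538179 = 0.0231987

SE(x̄_st) ≈ 0.0232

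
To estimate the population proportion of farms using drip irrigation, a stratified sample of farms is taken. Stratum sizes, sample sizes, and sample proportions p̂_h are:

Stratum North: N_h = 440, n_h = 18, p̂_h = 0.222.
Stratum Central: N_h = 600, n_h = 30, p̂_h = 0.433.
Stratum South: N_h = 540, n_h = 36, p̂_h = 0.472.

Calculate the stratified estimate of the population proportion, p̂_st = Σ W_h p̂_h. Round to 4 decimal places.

p̂_st ≈ 0.3876

N = 1580; stratum weights W_h = N_h/N.
p̂_st = Σ W_h p̂_h = (440·0.222 + 600·0.433 + 540·0.472)/1580 = 0.38757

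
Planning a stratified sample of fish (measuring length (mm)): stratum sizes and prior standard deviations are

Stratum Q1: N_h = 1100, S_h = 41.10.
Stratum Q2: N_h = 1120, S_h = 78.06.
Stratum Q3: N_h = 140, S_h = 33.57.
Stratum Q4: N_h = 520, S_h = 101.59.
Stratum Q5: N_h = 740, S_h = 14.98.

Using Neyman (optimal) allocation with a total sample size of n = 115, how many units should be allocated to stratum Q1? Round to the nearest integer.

26

Neyman allocation: n_h = n · N_h S_h / Σ N_i S_i, with n = 115.
  stratum Q1: N_h·S_h = 1100·41.10 = 45210.00
  stratum Q2: N_h·S_h = 1120·78.06 = 87427.20
  stratum Q3: N_h·S_h = 140·33.57 = 4699.80
  stratum Q4: N_h·S_h = 520·101.59 = 52826.80
  stratum Q5: N_h·S_h = 740·14.98 = 11085.20
Σ N_h S_h = 201249.00
n for stratum Q1 = 115·45210.00/201249.00 = 25.834 → 26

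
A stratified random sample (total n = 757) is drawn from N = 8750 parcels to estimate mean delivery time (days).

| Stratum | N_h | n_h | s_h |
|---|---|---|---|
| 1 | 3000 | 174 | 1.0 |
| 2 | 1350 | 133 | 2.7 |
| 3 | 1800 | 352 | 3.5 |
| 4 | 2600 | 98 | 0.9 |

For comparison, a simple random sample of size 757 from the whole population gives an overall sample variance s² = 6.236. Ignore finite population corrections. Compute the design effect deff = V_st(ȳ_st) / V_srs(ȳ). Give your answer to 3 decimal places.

V̂(ȳ_st) = Σ W_h² s_h²/n_h, with W_h = N_h/N and N = 8750:
  stratum 1: (3000/8750)²·1.0²/174 = 0.000675581
  stratum 2: (1350/8750)²·2.7²/133 = 0.00130475
  stratum 3: (1800/8750)²·3.5²/352 = 0.00147273
  stratum 4: (2600/8750)²·0.9²/98 = 0.000729776
V_st = 0.00418283
V_srs = s²/n = 6.236/757 = 0.00823778
deff = V_st / V_srs = 0.00418283/0.00823778 = 0.5078

deff ≈ 0.508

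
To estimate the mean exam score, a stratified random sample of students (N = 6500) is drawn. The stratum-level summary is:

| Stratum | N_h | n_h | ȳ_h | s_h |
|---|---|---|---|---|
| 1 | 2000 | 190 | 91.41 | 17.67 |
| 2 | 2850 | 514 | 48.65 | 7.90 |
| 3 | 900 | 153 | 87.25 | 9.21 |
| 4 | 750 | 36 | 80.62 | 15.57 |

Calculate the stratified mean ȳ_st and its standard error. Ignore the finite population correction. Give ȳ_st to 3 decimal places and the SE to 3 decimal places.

ȳ_st = Σ W_h ȳ_h = (2000·91.41 + 2850·48.65 + 900·87.25 + 750·80.62)/6500 = 70.84038
V̂(ȳ_st) = Σ W_h² s_h²/n_h, with W_h = N_h/N and N = 6500:
  stratum 1: (2000/6500)²·17.67²/190 = 0.15558
  stratum 2: (2850/6500)²·7.90²/514 = 0.0233429
  stratum 3: (900/6500)²·9.21²/153 = 0.0106288
  stratum 4: (750/6500)²·15.57²/36 = 0.0896542
V̂(ȳ_st) = 0.279206
SE(ȳ_st) = √0.279206 = 0.528399

ȳ_st ≈ 70.840, SE ≈ 0.528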